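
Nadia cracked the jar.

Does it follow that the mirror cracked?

no

Nothing is said about any mirror; only the jar is affected.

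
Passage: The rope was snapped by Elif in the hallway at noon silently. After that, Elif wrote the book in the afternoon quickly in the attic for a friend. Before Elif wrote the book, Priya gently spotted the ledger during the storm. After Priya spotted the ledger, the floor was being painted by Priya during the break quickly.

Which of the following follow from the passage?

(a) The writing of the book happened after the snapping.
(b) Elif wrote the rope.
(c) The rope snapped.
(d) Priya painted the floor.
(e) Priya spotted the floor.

(a), (c)

(a) Entailed — the narrative places the snapping before the writing.
(b) Not entailed — Elif wrote the book, not the rope; the rope belongs to the snapping event.
(c) Entailed — 'Elif snapped the rope' is causative; it entails the inchoative 'the rope snapped'.
(d) Not entailed — 'was painting' is progressive on an accomplishment; it does not entail the completed 'painted'.
(e) Not entailed — Priya spotted the ledger, not the floor; the floor belongs to the painting event.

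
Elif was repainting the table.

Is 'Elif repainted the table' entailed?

'was repainting' is progressive; for an accomplishment like 'repaint the table', it doesn't entail completion.

no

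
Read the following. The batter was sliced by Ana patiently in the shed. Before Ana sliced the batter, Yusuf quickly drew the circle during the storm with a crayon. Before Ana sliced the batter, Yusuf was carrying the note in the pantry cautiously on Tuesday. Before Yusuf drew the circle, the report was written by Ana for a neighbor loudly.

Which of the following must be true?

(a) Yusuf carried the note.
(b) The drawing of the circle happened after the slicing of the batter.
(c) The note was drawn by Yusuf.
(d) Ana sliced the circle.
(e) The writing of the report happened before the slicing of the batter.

(a), (e)

(a) Entailed — 'carry' is an activity; 'was carrying' entails that some carrying happened, so 'carried' holds.
(b) Not entailed — the narrative places the drawing before the slicing, not after.
(c) Not entailed — Yusuf drew the circle, not the note; the note belongs to the carrying event.
(d) Not entailed — Ana sliced the batter, not the circle; the circle belongs to the drawing event.
(e) Entailed — the narrative places the writing before the slicing.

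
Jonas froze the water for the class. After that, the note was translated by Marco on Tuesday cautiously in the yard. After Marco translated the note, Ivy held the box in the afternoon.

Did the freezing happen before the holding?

The narrative orders the freezing before the holding.

yes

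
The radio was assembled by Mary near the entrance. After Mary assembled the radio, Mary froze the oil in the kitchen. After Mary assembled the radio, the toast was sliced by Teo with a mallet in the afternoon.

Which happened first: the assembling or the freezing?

the assembling

The connectives place the assembling before the freezing.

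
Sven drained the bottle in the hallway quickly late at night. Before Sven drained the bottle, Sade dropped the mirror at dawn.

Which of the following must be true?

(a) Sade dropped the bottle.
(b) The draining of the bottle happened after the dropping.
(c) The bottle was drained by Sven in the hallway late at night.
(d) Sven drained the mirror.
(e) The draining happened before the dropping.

(b), (c)

(a) Not entailed — Sade dropped the mirror, not the bottle; the bottle belongs to the draining event.
(b) Entailed — the narrative places the dropping before the draining.
(c) Entailed — the original entails any weakening of itself; this just drops 'quickly'.
(d) Not entailed — Sven drained the bottle, not the mirror; the mirror belongs to the dropping event.
(e) Not entailed — the narrative places the dropping before the draining, not after.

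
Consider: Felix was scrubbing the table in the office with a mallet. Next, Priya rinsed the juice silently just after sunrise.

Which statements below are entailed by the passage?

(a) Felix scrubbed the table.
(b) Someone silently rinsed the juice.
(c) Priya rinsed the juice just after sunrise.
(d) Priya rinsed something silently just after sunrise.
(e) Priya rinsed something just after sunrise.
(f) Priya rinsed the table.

(a) Entailed — 'scrub' is an activity; 'was scrubbing' entails that some scrubbing happened, so 'scrubbed' holds.
(b) Entailed — the original entails any weakening of itself; this just drops 'just after sunrise' and generalizes the agent.
(c) Entailed — this follows by dropping conjuncts from the rinsing event's description.
(d) Entailed — the original entails any weakening of itself; this just generalizes the patient.
(e) Entailed — this follows by dropping conjuncts from the rinsing event's description.
(f) Not entailed — Priya rinsed the juice, not the table; the table belongs to the scrubbing event.

(a), (b), (c), (d), (e)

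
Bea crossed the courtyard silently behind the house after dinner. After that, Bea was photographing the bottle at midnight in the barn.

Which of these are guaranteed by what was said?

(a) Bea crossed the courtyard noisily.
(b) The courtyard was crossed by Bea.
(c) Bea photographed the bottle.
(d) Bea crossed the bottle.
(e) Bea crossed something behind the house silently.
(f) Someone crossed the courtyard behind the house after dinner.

(a) Not entailed — 'noisily' adds a manner not in (and inconsistent with) the original.
(b) Entailed — dropping 'after dinner', 'behind the house', 'silently' leaves a sub-description the original still satisfies.
(c) Not entailed — 'was photographing' is progressive on an accomplishment; it does not entail the completed 'photographed'.
(d) Not entailed — Bea crossed the courtyard, not the bottle; the bottle belongs to the photographing event.
(e) Entailed — this follows by dropping conjuncts from the crossing event's description.
(f) Entailed — the original entails any weakening of itself; this just drops 'silently' and generalizes the agent.

(b), (e), (f)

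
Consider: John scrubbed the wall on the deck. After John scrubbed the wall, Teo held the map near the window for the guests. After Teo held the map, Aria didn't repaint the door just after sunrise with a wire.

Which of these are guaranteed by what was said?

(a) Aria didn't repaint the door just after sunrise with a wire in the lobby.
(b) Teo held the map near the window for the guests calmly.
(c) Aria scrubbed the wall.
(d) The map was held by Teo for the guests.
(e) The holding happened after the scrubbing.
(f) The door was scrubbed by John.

(a), (d), (e)

(a) Entailed — under negation, adding a further restriction is entailed: if no such repainting event occurred, none occurred in the lobby either.
(b) Not entailed — 'calmly' adds information not in the original event.
(c) Not entailed — the passage has John scrubbing the wall, not Aria.
(d) Entailed — this follows by dropping conjuncts from the holding event's description.
(e) Entailed — the narrative places the scrubbing before the holding.
(f) Not entailed — John scrubbed the wall, not the door; the door belongs to the repainting event.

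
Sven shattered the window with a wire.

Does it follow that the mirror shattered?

Nothing is said about any mirror; only the window is affected.

no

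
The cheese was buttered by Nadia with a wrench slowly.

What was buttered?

'the cheese' marks the patient of the buttering event.

the cheese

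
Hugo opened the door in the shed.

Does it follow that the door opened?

'Hugo opened the door' is the causative; it entails the inchoative 'the door opened'.

yes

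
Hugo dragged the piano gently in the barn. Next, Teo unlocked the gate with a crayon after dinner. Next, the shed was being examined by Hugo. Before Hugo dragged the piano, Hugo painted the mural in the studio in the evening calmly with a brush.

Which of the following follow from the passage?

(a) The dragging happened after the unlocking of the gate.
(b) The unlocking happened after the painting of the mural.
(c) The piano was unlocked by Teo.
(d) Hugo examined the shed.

(a) Not entailed — the narrative places the dragging before the unlocking, not after.
(b) Entailed — the narrative places the painting before the unlocking.
(c) Not entailed — Teo unlocked the gate, not the piano; the piano belongs to the dragging event.
(d) Entailed — 'examine' is an activity; 'was examining' entails that some examining happened, so 'examined' holds.

(b), (d)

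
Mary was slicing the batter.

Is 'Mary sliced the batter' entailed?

'was slicing' is progressive; for an accomplishment like 'slice the batter', it doesn't entail completion.

no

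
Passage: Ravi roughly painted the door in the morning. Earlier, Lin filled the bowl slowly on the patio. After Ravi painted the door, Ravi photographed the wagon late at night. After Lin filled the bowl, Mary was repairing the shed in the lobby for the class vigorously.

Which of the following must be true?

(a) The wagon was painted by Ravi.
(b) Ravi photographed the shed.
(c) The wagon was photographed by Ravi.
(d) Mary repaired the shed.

(c)

(a) Not entailed — Ravi painted the door, not the wagon; the wagon belongs to the photographing event.
(b) Not entailed — Ravi photographed the wagon, not the shed; the shed belongs to the repairing event.
(c) Entailed — every conjunct here is already in the original photographing event.
(d) Not entailed — 'was repairing' is progressive on an accomplishment; it does not entail the completed 'repaired'.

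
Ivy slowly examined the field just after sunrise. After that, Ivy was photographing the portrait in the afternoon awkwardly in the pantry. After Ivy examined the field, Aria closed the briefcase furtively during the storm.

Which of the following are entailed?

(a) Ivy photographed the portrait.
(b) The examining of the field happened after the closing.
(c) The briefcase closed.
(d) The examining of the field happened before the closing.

(a) Not entailed — 'was photographing' is progressive on an accomplishment; it does not entail the completed 'photographed'.
(b) Not entailed — the narrative places the examining before the closing, not after.
(c) Entailed — 'Aria closed the briefcase' is causative; it entails the inchoative 'the briefcase closed'.
(d) Entailed — the narrative places the examining before the closing.

(c), (d)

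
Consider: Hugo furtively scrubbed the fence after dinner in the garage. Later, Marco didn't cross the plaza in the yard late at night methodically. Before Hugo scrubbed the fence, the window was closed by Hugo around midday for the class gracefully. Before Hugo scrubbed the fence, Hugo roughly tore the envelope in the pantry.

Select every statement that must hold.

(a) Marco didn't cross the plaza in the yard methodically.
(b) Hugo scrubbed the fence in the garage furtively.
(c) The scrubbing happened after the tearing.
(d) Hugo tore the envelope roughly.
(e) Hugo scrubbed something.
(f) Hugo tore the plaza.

(a) Not entailed — dropping 'late at night' under negation is not valid — the original leaves open that Marco crossed the plaza some other way.
(b) Entailed — every conjunct here is already in the original scrubbing event.
(c) Entailed — the narrative places the tearing before the scrubbing.
(d) Entailed — dropping 'in the pantry' leaves a sub-description the original still satisfies.
(e) Entailed — dropping 'furtively', 'in the garage', 'after dinner' and generalizing the patient leaves a sub-description the original still satisfies.
(f) Not entailed — Hugo tore the envelope, not the plaza; the plaza belongs to the crossing event.

(b), (c), (d), (e)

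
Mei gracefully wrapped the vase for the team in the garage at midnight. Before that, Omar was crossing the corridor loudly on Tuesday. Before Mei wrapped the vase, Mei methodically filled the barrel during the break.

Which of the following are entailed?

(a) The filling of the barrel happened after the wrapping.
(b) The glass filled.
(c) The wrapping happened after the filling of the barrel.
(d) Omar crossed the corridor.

(c)

(a) Not entailed — the narrative places the filling before the wrapping, not after.
(b) Not entailed — the barrel is what filled, not the glass.
(c) Entailed — the narrative places the filling before the wrapping.
(d) Not entailed — 'was crossing' is progressive on an accomplishment; it does not entail the completed 'crossed'.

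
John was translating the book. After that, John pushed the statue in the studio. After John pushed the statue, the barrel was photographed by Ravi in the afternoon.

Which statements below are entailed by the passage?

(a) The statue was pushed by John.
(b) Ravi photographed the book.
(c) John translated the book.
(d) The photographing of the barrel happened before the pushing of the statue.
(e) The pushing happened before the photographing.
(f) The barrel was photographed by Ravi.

(a) Entailed — dropping 'in the studio' leaves a sub-description the original still satisfies.
(b) Not entailed — Ravi photographed the barrel, not the book; the book belongs to the translating event.
(c) Not entailed — 'was translating' is progressive on an accomplishment; it does not entail the completed 'translated'.
(d) Not entailed — the narrative places the pushing before the photographing, not after.
(e) Entailed — the narrative places the pushing before the photographing.
(f) Entailed — dropping 'in the afternoon' leaves a sub-description the original still satisfies.

(a), (e), (f)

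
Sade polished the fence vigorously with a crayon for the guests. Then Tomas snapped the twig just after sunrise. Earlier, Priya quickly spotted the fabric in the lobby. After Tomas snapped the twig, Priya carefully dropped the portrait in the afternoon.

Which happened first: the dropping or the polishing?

the polishing

The connectives place the polishing before the dropping.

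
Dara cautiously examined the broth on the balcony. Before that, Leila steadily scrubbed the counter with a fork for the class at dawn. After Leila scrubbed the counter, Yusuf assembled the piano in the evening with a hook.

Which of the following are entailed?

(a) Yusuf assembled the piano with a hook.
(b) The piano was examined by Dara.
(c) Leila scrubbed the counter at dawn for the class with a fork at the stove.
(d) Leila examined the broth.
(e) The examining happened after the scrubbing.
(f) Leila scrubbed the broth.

(a) Entailed — the original entails any weakening of itself; this just drops 'in the evening'.
(b) Not entailed — Dara examined the broth, not the piano; the piano belongs to the assembling event.
(c) Not entailed — 'at the stove' adds information not in the original event.
(d) Not entailed — the passage has Dara examining the broth, not Leila.
(e) Entailed — the narrative places the scrubbing before the examining.
(f) Not entailed — Leila scrubbed the counter, not the broth; the broth belongs to the examining event.

(a), (e)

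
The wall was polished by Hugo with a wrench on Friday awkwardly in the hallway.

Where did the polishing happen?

'in the hallway' marks the location of the polishing event.

in the hallway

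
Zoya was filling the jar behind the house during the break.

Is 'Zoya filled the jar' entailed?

'was filling' is progressive; for an accomplishment like 'fill the jar', it doesn't entail completion.

no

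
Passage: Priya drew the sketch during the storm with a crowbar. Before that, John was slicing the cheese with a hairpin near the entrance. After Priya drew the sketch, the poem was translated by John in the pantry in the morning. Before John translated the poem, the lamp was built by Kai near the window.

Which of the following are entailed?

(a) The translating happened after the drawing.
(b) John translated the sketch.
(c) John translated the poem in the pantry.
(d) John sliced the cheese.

(a), (c)

(a) Entailed — the narrative places the drawing before the translating.
(b) Not entailed — John translated the poem, not the sketch; the sketch belongs to the drawing event.
(c) Entailed — the original entails any weakening of itself; this just drops 'in the morning'.
(d) Not entailed — 'was slicing' is progressive on an accomplishment; it does not entail the completed 'sliced'.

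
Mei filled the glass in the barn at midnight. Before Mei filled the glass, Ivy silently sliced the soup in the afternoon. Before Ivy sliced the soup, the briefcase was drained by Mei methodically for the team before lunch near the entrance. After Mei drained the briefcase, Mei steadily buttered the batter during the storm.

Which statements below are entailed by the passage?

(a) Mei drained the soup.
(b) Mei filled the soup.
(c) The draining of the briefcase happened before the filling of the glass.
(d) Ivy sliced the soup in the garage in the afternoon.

(c)

(a) Not entailed — Mei drained the briefcase, not the soup; the soup belongs to the slicing event.
(b) Not entailed — Mei filled the glass, not the soup; the soup belongs to the slicing event.
(c) Entailed — the narrative places the draining before the filling.
(d) Not entailed — 'in the garage' adds information not in the original event.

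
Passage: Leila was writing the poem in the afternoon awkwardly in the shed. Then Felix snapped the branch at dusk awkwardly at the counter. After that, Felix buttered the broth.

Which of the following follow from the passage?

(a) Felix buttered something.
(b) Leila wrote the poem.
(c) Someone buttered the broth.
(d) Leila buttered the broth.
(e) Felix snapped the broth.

(a) Entailed — this follows by dropping conjuncts from the buttering event's description.
(b) Not entailed — 'was writing' is progressive on an accomplishment; it does not entail the completed 'wrote'.
(c) Entailed — generalizing the agent leaves a sub-description the original still satisfies.
(d) Not entailed — the passage has Felix buttering the broth, not Leila.
(e) Not entailed — Felix snapped the branch, not the broth; the broth belongs to the buttering event.

(a), (c)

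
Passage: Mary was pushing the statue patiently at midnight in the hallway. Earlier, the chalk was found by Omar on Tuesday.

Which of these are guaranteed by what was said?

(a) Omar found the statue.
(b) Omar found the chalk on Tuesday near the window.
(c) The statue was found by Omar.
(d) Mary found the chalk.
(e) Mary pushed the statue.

(e)

(a) Not entailed — Omar found the chalk, not the statue; the statue belongs to the pushing event.
(b) Not entailed — 'near the window' adds information not in the original event.
(c) Not entailed — Omar found the chalk, not the statue; the statue belongs to the pushing event.
(d) Not entailed — the passage has Omar finding the chalk, not Mary.
(e) Entailed — 'push' is an activity; 'was pushing' entails that some pushing happened, so 'pushed' holds.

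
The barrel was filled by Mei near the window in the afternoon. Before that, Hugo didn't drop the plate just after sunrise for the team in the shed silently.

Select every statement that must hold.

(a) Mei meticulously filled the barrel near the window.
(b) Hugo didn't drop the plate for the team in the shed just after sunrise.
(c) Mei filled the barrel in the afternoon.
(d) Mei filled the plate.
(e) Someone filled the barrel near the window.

(c), (e)

(a) Not entailed — 'meticulously' adds information not in the original event.
(b) Not entailed — dropping 'silently' under negation is not valid — the original leaves open that Hugo dropped the plate some other way.
(c) Entailed — this follows by dropping conjuncts from the filling event's description.
(d) Not entailed — Mei filled the barrel, not the plate; the plate belongs to the dropping event.
(e) Entailed — every conjunct here is already in the original filling event.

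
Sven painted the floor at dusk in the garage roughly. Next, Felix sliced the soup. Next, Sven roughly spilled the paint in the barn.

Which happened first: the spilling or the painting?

The connectives place the painting before the spilling.

the painting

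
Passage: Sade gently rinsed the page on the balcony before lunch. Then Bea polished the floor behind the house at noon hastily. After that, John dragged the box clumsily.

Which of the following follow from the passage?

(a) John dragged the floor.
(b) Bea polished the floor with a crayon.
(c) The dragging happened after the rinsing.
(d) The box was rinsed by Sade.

(a) Not entailed — John dragged the box, not the floor; the floor belongs to the polishing event.
(b) Not entailed — 'with a crayon' adds information not in the original event.
(c) Entailed — the narrative places the rinsing before the dragging.
(d) Not entailed — Sade rinsed the page, not the box; the box belongs to the dragging event.

(c)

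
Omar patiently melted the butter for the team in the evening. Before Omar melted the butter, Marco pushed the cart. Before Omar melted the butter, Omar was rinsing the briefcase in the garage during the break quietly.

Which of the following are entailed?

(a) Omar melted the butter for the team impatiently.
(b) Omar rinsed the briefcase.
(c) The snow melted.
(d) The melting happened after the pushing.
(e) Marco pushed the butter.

(b), (d)

(a) Not entailed — 'impatiently' adds a manner not in (and inconsistent with) the original.
(b) Entailed — 'rinse' is an activity; 'was rinsing' entails that some rinsing happened, so 'rinsed' holds.
(c) Not entailed — the butter is what melted, not the snow.
(d) Entailed — the narrative places the pushing before the melting.
(e) Not entailed — Marco pushed the cart, not the butter; the butter belongs to the melting event.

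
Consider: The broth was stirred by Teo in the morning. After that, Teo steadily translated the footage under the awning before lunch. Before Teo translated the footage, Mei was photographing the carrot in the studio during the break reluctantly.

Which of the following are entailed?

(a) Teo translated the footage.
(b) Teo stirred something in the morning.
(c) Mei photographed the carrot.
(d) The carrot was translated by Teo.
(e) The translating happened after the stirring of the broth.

(a), (b), (e)

(a) Entailed — every conjunct here is already in the original translating event.
(b) Entailed — this follows by dropping conjuncts from the stirring event's description.
(c) Not entailed — 'was photographing' is progressive on an accomplishment; it does not entail the completed 'photographed'.
(d) Not entailed — Teo translated the footage, not the carrot; the carrot belongs to the photographing event.
(e) Entailed — the narrative places the stirring before the translating.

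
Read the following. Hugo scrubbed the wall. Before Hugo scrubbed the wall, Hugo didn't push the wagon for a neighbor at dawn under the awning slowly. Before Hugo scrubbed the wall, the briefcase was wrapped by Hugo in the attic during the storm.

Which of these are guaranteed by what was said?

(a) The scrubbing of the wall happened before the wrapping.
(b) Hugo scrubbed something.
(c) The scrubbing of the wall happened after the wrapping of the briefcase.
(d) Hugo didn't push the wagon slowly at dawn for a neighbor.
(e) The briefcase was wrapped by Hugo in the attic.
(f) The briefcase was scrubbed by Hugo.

(b), (c), (e)

(a) Not entailed — the narrative places the wrapping before the scrubbing, not after.
(b) Entailed — this follows by dropping conjuncts from the scrubbing event's description.
(c) Entailed — the narrative places the wrapping before the scrubbing.
(d) Not entailed — dropping 'under the awning' under negation is not valid — the original leaves open that Hugo pushed the wagon some other way.
(e) Entailed — every conjunct here is already in the original wrapping event.
(f) Not entailed — Hugo scrubbed the wall, not the briefcase; the briefcase belongs to the wrapping event.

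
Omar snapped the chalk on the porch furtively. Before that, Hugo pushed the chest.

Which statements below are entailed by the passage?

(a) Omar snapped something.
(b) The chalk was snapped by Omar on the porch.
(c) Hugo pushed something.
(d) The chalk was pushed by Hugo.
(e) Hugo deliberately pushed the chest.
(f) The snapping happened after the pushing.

(a), (b), (c), (f)

(a) Entailed — the original entails any weakening of itself; this just drops 'furtively', 'on the porch' and generalizes the patient.
(b) Entailed — dropping 'furtively' leaves a sub-description the original still satisfies.
(c) Entailed — this follows by dropping conjuncts from the pushing event's description.
(d) Not entailed — Hugo pushed the chest, not the chalk; the chalk belongs to the snapping event.
(e) Not entailed — 'deliberately' adds information not in the original event.
(f) Entailed — the narrative places the pushing before the snapping.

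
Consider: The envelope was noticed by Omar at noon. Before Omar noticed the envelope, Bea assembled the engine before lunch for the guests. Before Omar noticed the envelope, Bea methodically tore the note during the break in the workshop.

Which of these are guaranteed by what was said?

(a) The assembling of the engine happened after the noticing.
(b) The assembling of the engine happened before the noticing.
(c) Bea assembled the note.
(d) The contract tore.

(a) Not entailed — the narrative places the assembling before the noticing, not after.
(b) Entailed — the narrative places the assembling before the noticing.
(c) Not entailed — Bea assembled the engine, not the note; the note belongs to the tearing event.
(d) Not entailed — the note is what tore, not the contract.

(b)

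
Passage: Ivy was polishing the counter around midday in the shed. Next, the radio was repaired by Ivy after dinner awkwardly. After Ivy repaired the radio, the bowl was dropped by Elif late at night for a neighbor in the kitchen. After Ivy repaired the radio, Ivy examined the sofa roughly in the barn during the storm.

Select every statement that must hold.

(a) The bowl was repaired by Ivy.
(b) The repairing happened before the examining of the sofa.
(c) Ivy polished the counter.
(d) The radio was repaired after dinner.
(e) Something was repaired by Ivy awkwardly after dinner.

(b), (c), (d), (e)

(a) Not entailed — Ivy repaired the radio, not the bowl; the bowl belongs to the dropping event.
(b) Entailed — the narrative places the repairing before the examining.
(c) Entailed — 'polish' is an activity; 'was polishing' entails that some polishing happened, so 'polished' holds.
(d) Entailed — this follows by dropping conjuncts from the repairing event's description.
(e) Entailed — generalizing the patient leaves a sub-description the original still satisfies.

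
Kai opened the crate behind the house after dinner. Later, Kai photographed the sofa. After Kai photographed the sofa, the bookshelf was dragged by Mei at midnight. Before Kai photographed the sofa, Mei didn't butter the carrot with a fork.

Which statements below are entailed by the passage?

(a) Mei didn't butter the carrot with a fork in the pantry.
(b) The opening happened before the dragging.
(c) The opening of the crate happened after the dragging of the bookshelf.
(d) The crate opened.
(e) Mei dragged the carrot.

(a), (b), (d)

(a) Entailed — under negation, adding a further restriction is entailed: if no such buttering event occurred, none occurred in the pantry either.
(b) Entailed — the narrative places the opening before the dragging.
(c) Not entailed — the narrative places the opening before the dragging, not after.
(d) Entailed — 'Kai opened the crate' is causative; it entails the inchoative 'the crate opened'.
(e) Not entailed — Mei dragged the bookshelf, not the carrot; the carrot belongs to the buttering event.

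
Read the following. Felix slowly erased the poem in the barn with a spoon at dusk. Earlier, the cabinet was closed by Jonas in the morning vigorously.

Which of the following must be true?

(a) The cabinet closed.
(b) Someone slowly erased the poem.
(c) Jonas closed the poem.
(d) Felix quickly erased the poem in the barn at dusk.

(a), (b)

(a) Entailed — 'Jonas closed the cabinet' is causative; it entails the inchoative 'the cabinet closed'.
(b) Entailed — every conjunct here is already in the original erasing event.
(c) Not entailed — Jonas closed the cabinet, not the poem; the poem belongs to the erasing event.
(d) Not entailed — 'quickly' adds a manner not in (and inconsistent with) the original.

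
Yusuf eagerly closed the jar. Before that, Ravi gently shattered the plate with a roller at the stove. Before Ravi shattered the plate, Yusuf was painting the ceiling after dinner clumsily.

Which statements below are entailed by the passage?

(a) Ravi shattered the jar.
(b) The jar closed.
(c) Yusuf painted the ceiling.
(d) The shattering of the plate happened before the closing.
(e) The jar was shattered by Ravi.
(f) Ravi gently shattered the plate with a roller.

(a) Not entailed — Ravi shattered the plate, not the jar; the jar belongs to the closing event.
(b) Entailed — 'Yusuf closed the jar' is causative; it entails the inchoative 'the jar closed'.
(c) Not entailed — 'was painting' is progressive on an accomplishment; it does not entail the completed 'painted'.
(d) Entailed — the narrative places the shattering before the closing.
(e) Not entailed — Ravi shattered the plate, not the jar; the jar belongs to the closing event.
(f) Entailed — every conjunct here is already in the original shattering event.

(b), (d), (f)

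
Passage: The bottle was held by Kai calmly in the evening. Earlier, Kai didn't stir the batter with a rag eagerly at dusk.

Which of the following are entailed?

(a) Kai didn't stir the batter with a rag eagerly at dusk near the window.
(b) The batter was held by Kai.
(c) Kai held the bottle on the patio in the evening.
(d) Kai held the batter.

(a) Entailed — under negation, adding a further restriction is entailed: if no such stirring event occurred, none occurred near the window either.
(b) Not entailed — Kai held the bottle, not the batter; the batter belongs to the stirring event.
(c) Not entailed — 'on the patio' adds information not in the original event.
(d) Not entailed — Kai held the bottle, not the batter; the batter belongs to the stirring event.

(a)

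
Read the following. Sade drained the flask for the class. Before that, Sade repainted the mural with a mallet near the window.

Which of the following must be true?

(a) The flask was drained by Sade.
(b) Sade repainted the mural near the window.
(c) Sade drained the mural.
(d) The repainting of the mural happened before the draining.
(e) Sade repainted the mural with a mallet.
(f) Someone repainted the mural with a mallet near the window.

(a) Entailed — this follows by dropping conjuncts from the draining event's description.
(b) Entailed — this follows by dropping conjuncts from the repainting event's description.
(c) Not entailed — Sade drained the flask, not the mural; the mural belongs to the repainting event.
(d) Entailed — the narrative places the repainting before the draining.
(e) Entailed — dropping 'near the window' leaves a sub-description the original still satisfies.
(f) Entailed — this follows by dropping conjuncts from the repainting event's description.

(a), (b), (d), (e), (f)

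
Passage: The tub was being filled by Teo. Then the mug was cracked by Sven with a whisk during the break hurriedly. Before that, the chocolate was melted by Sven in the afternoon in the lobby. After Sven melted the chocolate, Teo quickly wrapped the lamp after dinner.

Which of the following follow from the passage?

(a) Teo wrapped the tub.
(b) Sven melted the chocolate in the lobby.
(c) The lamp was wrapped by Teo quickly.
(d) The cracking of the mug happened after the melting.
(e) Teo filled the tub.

(b), (c), (d)

(a) Not entailed — Teo wrapped the lamp, not the tub; the tub belongs to the filling event.
(b) Entailed — every conjunct here is already in the original melting event.
(c) Entailed — every conjunct here is already in the original wrapping event.
(d) Entailed — the narrative places the melting before the cracking.
(e) Not entailed — 'was filling' is progressive on an accomplishment; it does not entail the completed 'filled'.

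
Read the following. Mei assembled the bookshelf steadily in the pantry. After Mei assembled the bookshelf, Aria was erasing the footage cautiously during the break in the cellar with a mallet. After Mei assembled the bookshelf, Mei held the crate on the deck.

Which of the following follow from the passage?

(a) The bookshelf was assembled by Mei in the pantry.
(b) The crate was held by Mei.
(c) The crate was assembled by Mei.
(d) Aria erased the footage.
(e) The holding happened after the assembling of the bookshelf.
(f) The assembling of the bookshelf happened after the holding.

(a) Entailed — dropping 'steadily' leaves a sub-description the original still satisfies.
(b) Entailed — this follows by dropping conjuncts from the holding event's description.
(c) Not entailed — Mei assembled the bookshelf, not the crate; the crate belongs to the holding event.
(d) Not entailed — 'was erasing' is progressive on an accomplishment; it does not entail the completed 'erased'.
(e) Entailed — the narrative places the assembling before the holding.
(f) Not entailed — the narrative places the assembling before the holding, not after.

(a), (b), (e)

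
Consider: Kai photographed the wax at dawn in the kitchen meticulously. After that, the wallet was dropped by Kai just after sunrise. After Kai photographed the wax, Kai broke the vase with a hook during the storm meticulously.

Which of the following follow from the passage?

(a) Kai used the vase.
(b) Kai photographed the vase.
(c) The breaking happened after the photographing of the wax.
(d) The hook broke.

(c)

(a) Not entailed — the vase is the patient, not an instrument — Kai used a hook.
(b) Not entailed — Kai photographed the wax, not the vase; the vase belongs to the breaking event.
(c) Entailed — the narrative places the photographing before the breaking.
(d) Not entailed — the vase is what broke, not the hook.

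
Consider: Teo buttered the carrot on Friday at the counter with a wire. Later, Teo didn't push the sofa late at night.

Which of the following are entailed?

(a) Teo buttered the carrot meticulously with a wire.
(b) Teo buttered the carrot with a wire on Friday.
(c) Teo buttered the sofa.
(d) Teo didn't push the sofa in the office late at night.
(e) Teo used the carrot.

(b), (d)

(a) Not entailed — 'meticulously' adds information not in the original event.
(b) Entailed — dropping 'at the counter' leaves a sub-description the original still satisfies.
(c) Not entailed — Teo buttered the carrot, not the sofa; the sofa belongs to the pushing event.
(d) Entailed — under negation, adding a further restriction is entailed: if no such pushing event occurred, none occurred in the office either.
(e) Not entailed — the carrot is the patient, not an instrument — Teo used a wire.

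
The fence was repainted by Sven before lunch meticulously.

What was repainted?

'the fence' marks the patient of the repainting event.

the fence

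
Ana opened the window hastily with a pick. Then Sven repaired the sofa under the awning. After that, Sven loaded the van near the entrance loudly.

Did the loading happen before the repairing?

The narrative orders the repairing before the loading.

no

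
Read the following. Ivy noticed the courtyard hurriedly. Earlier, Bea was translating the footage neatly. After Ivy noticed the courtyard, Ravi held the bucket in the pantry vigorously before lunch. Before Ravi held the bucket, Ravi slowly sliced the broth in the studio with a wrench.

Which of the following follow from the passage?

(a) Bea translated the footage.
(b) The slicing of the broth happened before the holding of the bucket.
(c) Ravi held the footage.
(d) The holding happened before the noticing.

(a) Not entailed — 'was translating' is progressive on an accomplishment; it does not entail the completed 'translated'.
(b) Entailed — the narrative places the slicing before the holding.
(c) Not entailed — Ravi held the bucket, not the footage; the footage belongs to the translating event.
(d) Not entailed — the narrative places the noticing before the holding, not after.

(b)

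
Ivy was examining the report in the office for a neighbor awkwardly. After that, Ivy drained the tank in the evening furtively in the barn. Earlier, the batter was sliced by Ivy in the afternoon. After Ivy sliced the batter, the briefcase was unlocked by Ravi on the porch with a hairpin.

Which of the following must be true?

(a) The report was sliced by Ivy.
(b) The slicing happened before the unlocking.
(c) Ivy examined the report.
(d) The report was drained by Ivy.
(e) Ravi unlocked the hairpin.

(b), (c)

(a) Not entailed — Ivy sliced the batter, not the report; the report belongs to the examining event.
(b) Entailed — the narrative places the slicing before the unlocking.
(c) Entailed — 'examine' is an activity; 'was examining' entails that some examining happened, so 'examined' holds.
(d) Not entailed — Ivy drained the tank, not the report; the report belongs to the examining event.
(e) Not entailed — the hairpin is the instrument, not what was unlocked.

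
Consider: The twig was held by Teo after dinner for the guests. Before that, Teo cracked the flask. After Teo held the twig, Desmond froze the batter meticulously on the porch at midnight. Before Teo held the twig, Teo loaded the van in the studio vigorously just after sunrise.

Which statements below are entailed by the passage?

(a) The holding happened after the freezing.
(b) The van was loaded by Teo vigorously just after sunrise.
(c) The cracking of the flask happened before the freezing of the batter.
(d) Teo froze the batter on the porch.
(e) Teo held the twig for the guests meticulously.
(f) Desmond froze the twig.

(a) Not entailed — the narrative places the holding before the freezing, not after.
(b) Entailed — the original entails any weakening of itself; this just drops 'in the studio'.
(c) Entailed — the narrative places the cracking before the freezing.
(d) Not entailed — the passage has Desmond freezing the batter, not Teo.
(e) Not entailed — 'meticulously' adds information not in the original event.
(f) Not entailed — Desmond froze the batter, not the twig; the twig belongs to the holding event.

(b), (c)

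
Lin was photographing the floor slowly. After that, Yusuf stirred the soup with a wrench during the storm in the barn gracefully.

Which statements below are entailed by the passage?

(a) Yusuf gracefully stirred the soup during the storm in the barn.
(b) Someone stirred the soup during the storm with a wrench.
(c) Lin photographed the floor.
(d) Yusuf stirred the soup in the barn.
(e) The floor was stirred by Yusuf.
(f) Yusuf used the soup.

(a), (b), (d)

(a) Entailed — every conjunct here is already in the original stirring event.
(b) Entailed — the original entails any weakening of itself; this just drops 'in the barn', 'gracefully' and generalizes the agent.
(c) Not entailed — 'was photographing' is progressive on an accomplishment; it does not entail the completed 'photographed'.
(d) Entailed — dropping 'with a wrench', 'during the storm', 'gracefully' leaves a sub-description the original still satisfies.
(e) Not entailed — Yusuf stirred the soup, not the floor; the floor belongs to the photographing event.
(f) Not entailed — the soup is the patient, not an instrument — Yusuf used a wrench.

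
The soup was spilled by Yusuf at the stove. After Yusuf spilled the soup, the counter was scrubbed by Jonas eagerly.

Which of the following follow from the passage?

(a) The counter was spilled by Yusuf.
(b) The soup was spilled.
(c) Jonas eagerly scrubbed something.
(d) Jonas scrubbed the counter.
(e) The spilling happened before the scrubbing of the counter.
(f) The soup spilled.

(b), (c), (d), (e), (f)

(a) Not entailed — Yusuf spilled the soup, not the counter; the counter belongs to the scrubbing event.
(b) Entailed — dropping 'at the stove' and generalizing the agent leaves a sub-description the original still satisfies.
(c) Entailed — the original entails any weakening of itself; this just generalizes the patient.
(d) Entailed — dropping 'eagerly' leaves a sub-description the original still satisfies.
(e) Entailed — the narrative places the spilling before the scrubbing.
(f) Entailed — 'Yusuf spilled the soup' is causative; it entails the inchoative 'the soup spilled'.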